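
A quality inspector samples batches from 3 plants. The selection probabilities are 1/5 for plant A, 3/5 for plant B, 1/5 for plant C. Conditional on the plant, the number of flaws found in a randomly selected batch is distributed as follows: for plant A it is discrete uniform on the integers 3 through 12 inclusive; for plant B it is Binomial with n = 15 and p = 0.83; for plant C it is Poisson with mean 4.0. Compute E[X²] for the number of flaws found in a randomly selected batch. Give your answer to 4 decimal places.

111.1714

For each component E[X²] = Var + (mean)², giving A: 64.5; B: 157.119; C: 20.
Overall E[X²] = 0.2·64.5 + 0.6·157.119 + 0.2·20 = 111.171.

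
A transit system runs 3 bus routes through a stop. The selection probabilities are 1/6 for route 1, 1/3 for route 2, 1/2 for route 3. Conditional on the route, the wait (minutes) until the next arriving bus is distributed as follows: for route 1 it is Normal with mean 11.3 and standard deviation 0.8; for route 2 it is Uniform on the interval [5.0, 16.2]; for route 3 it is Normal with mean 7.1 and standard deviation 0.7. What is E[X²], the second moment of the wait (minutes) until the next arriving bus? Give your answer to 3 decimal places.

For each component E[X²] = Var + (mean)², giving 1: 128.33; 2: 122.813; 3: 50.9.
Overall E[X²] = 0.166667·128.33 + 0.333333·122.813 + 0.5·50.9 = 87.7761.

87.776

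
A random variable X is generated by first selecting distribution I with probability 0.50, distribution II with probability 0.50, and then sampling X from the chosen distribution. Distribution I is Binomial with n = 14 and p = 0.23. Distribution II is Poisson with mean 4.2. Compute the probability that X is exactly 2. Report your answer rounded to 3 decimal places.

0.171

Conditional on each component, P(X = 2): I: 0.209115; II: 0.132261.
By total probability, P(X = 2) = 0.5·0.209115 + 0.5·0.132261 = 0.170688.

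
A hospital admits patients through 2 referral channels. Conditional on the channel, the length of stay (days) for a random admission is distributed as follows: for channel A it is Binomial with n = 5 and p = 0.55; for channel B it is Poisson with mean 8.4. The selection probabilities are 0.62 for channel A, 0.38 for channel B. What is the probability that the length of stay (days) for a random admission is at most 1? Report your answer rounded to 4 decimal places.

Conditional on each channel, P(X ≤ 1): A: 0.13122; B: 0.00211375.
By total probability, P(X ≤ 1) = 0.62·0.13122 + 0.38·0.00211375 = 0.0821596.

0.0822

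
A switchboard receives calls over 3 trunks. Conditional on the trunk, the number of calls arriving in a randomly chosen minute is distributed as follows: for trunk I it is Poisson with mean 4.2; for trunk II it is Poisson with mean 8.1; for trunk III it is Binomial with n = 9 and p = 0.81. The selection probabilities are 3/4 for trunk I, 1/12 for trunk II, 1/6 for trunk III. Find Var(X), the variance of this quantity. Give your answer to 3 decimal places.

6.209

Per component, I: μ=4.2, E[X²]=21.84; II: μ=8.1, E[X²]=73.71; III: μ=7.29, E[X²]=54.5292.
E[X] = 0.75·4.2 + 0.0833333·8.1 + 0.166667·7.29 = 5.04.
E[X²] = 0.75·21.84 + 0.0833333·73.71 + 0.166667·54.5292 = 31.6107.
Var(X) = E[X²] − (E[X])² = 31.6107 − 25.4016 = 6.2091.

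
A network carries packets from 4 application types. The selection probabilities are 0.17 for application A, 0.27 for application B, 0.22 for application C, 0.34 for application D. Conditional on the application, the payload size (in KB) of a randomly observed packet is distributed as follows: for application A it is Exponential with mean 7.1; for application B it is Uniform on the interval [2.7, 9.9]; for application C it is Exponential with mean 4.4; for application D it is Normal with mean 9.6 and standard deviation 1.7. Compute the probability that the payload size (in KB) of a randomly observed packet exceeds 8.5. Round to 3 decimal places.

Conditional on each application, P(X > 8.5): A: 0.302044; B: 0.194444; C: 0.144885; D: 0.741203.
By total probability, P(X > 8.5) = 0.17·0.302044 + 0.27·0.194444 + 0.22·0.144885 + 0.34·0.741203 = 0.387731.

0.388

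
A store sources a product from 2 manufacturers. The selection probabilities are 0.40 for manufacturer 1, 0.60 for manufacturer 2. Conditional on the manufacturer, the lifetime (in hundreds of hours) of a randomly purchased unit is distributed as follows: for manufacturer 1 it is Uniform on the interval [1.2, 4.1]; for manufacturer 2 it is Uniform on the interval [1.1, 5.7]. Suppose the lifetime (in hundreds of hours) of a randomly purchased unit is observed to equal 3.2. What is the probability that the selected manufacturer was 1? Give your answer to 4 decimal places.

Likelihoods f(3.2 | ·): 1: 0.344828; 2: 0.217391.
Posterior ∝ prior × likelihood. Numerator for 1: 0.4·0.344828 = 0.137931.
Normalizing constant: 0.4·0.344828 + 0.6·0.217391 = 0.268366.
P(1 | observation) = 0.137931 / 0.268366 = 0.513966.

0.5140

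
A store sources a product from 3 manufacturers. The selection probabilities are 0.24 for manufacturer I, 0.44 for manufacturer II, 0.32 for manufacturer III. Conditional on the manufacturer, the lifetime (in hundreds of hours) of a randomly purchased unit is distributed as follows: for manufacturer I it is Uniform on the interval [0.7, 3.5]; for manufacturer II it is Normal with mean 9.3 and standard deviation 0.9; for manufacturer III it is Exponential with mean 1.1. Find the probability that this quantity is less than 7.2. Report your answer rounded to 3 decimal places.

0.564

Conditional on each manufacturer, P(X < 7.2): I: 1; II: 0.00981533; III: 0.998563.
By total probability, P(X < 7.2) = 0.24·1 + 0.44·0.00981533 + 0.32·0.998563 = 0.563859.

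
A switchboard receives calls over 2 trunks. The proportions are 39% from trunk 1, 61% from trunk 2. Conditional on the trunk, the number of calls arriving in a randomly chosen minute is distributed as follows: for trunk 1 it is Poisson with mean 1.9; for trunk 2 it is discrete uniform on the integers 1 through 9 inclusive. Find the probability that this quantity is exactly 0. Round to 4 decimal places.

Conditional on each trunk, P(X = 0): 1: 0.149569; 2: 0.
By total probability, P(X = 0) = 0.39·0.149569 + 0.61·0 = 0.0583318.

0.0583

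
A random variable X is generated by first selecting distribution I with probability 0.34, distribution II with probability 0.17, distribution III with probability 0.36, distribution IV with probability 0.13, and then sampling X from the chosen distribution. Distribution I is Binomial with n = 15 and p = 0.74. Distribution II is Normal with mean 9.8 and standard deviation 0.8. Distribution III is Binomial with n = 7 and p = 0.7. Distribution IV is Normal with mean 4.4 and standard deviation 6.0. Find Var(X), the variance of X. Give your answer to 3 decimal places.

15.212

Per component, I: μ=11.1, E[X²]=126.096; II: μ=9.8, E[X²]=96.68; III: μ=4.9, E[X²]=25.48; IV: μ=4.4, E[X²]=55.36.
E[X] = 0.34·11.1 + 0.17·9.8 + 0.36·4.9 + 0.13·4.4 = 7.776.
E[X²] = 0.34·126.096 + 0.17·96.68 + 0.36·25.48 + 0.13·55.36 = 75.6778.
Var(X) = E[X²] − (E[X])² = 75.6778 − 60.4662 = 15.2117.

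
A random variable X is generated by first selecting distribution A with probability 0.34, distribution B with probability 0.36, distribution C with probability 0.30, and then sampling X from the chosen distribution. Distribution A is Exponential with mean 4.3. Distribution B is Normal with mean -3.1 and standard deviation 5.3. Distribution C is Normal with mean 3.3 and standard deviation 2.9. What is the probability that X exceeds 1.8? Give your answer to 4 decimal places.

Conditional on each component, P(X > 1.8): A: 0.657964; B: 0.177606; C: 0.697506.
By total probability, P(X > 1.8) = 0.34·0.657964 + 0.36·0.177606 + 0.3·0.697506 = 0.496898.

0.4969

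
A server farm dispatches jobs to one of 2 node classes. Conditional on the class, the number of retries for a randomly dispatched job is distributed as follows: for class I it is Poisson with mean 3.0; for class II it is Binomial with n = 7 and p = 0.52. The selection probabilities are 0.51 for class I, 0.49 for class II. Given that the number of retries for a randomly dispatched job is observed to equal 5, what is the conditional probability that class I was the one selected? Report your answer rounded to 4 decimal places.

0.3632

Likelihoods P(X=5 | ·): I: 0.100819; II: 0.183958.
Posterior ∝ prior × likelihood. Numerator for I: 0.51·0.100819 = 0.0514176.
Normalizing constant: 0.51·0.100819 + 0.49·0.183958 = 0.141557.
P(I | observation) = 0.0514176 / 0.141557 = 0.363229.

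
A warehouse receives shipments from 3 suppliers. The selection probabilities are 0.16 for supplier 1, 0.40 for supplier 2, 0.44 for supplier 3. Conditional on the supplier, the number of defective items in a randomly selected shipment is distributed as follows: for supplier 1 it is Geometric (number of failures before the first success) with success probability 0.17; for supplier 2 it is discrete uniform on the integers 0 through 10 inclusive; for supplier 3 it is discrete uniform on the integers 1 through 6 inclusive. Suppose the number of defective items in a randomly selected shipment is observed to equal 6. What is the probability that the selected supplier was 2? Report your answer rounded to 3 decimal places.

0.307

Likelihoods P(X=6 | ·): 1: 0.0555799; 2: 0.0909091; 3: 0.166667.
Posterior ∝ prior × likelihood. Numerator for 2: 0.4·0.0909091 = 0.0363636.
Normalizing constant: 0.16·0.0555799 + 0.4·0.0909091 + 0.44·0.166667 = 0.11859.
P(2 | observation) = 0.0363636 / 0.11859 = 0.306634.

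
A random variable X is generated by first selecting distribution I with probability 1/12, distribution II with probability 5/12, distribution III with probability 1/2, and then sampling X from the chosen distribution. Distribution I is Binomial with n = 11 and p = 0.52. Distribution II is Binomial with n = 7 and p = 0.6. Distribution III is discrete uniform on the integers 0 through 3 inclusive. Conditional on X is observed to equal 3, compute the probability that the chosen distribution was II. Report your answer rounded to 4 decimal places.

0.3820

Likelihoods P(X=3 | ·): I: 0.0653768; II: 0.193536; III: 0.25.
Posterior ∝ prior × likelihood. Numerator for II: 0.416667·0.193536 = 0.08064.
Normalizing constant: 0.0833333·0.0653768 + 0.416667·0.193536 + 0.5·0.25 = 0.211088.
P(II | observation) = 0.08064 / 0.211088 = 0.382021.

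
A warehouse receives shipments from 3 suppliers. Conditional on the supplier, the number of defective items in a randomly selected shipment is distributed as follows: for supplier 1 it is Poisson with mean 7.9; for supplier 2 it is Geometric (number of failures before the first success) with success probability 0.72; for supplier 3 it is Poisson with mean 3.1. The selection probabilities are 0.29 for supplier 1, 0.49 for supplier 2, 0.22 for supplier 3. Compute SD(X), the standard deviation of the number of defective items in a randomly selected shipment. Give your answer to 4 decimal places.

3.6765

Per component, 1: μ=7.9, E[X²]=70.31; 2: μ=0.388889, E[X²]=0.691358; 3: μ=3.1, E[X²]=12.71.
E[X] = 0.29·7.9 + 0.49·0.388889 + 0.22·3.1 = 3.16356.
E[X²] = 0.29·70.31 + 0.49·0.691358 + 0.22·12.71 = 23.5249.
Var(X) = E[X²] − (E[X])² = 23.5249 − 10.0081 = 13.5168.
SD(X) = √13.5168 = 3.67652.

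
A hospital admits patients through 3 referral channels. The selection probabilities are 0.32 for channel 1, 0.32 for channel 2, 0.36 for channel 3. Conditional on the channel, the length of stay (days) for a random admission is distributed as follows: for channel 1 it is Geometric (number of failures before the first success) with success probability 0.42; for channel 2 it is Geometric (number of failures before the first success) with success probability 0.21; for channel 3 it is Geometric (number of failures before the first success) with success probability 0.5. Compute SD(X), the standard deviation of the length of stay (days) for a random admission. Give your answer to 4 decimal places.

2.9968

Per component, 1: μ=1.38095, E[X²]=5.19501; 2: μ=3.7619, E[X²]=32.0658; 3: μ=1, E[X²]=3.
E[X] = 0.32·1.38095 + 0.32·3.7619 + 0.36·1 = 2.00571.
E[X²] = 0.32·5.19501 + 0.32·32.0658 + 0.36·3 = 13.0034.
Var(X) = E[X²] − (E[X])² = 13.0034 − 4.02289 = 8.98056.
SD(X) = √8.98056 = 2.99676.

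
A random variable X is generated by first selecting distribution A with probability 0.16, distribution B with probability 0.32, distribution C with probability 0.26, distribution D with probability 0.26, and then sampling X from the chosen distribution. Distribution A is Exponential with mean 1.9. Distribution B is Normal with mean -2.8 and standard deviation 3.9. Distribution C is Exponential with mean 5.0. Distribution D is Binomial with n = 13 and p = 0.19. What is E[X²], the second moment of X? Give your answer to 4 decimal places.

For each component E[X²] = Var + (mean)², giving A: 7.22; B: 23.05; C: 50; D: 8.1016.
Overall E[X²] = 0.16·7.22 + 0.32·23.05 + 0.26·50 + 0.26·8.1016 = 23.6376.

23.6376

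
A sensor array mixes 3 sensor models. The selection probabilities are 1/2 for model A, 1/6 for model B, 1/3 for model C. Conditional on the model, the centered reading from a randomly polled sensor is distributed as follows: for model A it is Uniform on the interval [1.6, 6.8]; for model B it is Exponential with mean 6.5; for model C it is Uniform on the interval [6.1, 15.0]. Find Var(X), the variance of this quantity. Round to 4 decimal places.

Per component, A: μ=4.2, E[X²]=19.8933; B: μ=6.5, E[X²]=84.5; C: μ=10.55, E[X²]=117.903.
E[X] = 0.5·4.2 + 0.166667·6.5 + 0.333333·10.55 = 6.7.
E[X²] = 0.5·19.8933 + 0.166667·84.5 + 0.333333·117.903 = 63.3311.
Var(X) = E[X²] − (E[X])² = 63.3311 − 44.89 = 18.4411.

18.4411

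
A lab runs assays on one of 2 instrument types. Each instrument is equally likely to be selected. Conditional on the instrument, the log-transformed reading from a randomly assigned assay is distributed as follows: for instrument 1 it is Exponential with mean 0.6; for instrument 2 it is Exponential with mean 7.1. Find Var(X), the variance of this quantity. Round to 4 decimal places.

Per component, 1: μ=0.6, E[X²]=0.72; 2: μ=7.1, E[X²]=100.82.
E[X] = 0.5·0.6 + 0.5·7.1 = 3.85.
E[X²] = 0.5·0.72 + 0.5·100.82 = 50.77.
Var(X) = E[X²] − (E[X])² = 50.77 − 14.8225 = 35.9475.

35.9475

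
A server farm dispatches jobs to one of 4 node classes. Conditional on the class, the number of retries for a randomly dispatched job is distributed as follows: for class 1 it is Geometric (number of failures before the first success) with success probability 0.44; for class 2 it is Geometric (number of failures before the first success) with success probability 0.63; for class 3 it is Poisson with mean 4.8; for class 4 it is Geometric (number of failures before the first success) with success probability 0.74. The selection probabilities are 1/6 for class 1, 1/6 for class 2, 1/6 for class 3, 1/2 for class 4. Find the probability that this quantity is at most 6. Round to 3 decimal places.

Conditional on each class, P(X ≤ 6): 1: 0.982729; 2: 0.999051; 3: 0.790805; 4: 0.99992.
By total probability, P(X ≤ 6) = 0.166667·0.982729 + 0.166667·0.999051 + 0.166667·0.790805 + 0.5·0.99992 = 0.962057.

0.962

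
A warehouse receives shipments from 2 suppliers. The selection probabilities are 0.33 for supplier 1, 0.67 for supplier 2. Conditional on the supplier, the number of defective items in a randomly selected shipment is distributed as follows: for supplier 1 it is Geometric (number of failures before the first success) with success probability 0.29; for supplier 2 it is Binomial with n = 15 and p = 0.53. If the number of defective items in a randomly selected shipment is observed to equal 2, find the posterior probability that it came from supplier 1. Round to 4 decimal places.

0.9781

Likelihoods P(X=2 | ·): 1: 0.146189; 2: 0.00161069.
Posterior ∝ prior × likelihood. Numerator for 1: 0.33·0.146189 = 0.0482424.
Normalizing constant: 0.33·0.146189 + 0.67·0.00161069 = 0.0493215.
P(1 | observation) = 0.0482424 / 0.0493215 = 0.97812.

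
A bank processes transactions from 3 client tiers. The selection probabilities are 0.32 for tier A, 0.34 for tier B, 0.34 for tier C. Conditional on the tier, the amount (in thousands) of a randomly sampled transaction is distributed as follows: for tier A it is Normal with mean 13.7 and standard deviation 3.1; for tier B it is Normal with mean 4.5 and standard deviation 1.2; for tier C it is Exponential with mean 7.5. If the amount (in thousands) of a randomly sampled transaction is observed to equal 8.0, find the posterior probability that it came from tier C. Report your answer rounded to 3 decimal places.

0.629

Likelihoods f(8.0 | ·): A: 0.0237359; B: 0.00472573; C: 0.0458872.
Posterior ∝ prior × likelihood. Numerator for C: 0.34·0.0458872 = 0.0156016.
Normalizing constant: 0.32·0.0237359 + 0.34·0.00472573 + 0.34·0.0458872 = 0.0248039.
P(C | observation) = 0.0156016 / 0.0248039 = 0.629.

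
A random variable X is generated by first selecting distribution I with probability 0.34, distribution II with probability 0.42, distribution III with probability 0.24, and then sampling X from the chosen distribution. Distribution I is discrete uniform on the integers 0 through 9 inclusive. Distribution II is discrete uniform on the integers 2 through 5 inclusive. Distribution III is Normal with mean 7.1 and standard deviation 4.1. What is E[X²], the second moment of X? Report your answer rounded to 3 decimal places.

For each component E[X²] = Var + (mean)², giving I: 28.5; II: 13.5; III: 67.22.
Overall E[X²] = 0.34·28.5 + 0.42·13.5 + 0.24·67.22 = 31.4928.

31.493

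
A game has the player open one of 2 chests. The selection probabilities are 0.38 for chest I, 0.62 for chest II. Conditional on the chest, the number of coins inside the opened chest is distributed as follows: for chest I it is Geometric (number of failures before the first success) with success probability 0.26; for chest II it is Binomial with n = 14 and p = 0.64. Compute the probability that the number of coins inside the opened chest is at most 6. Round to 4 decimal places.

Conditional on each chest, P(X ≤ 6): I: 0.878487; II: 0.087638.
By total probability, P(X ≤ 6) = 0.38·0.878487 + 0.62·0.087638 = 0.388161.

0.3882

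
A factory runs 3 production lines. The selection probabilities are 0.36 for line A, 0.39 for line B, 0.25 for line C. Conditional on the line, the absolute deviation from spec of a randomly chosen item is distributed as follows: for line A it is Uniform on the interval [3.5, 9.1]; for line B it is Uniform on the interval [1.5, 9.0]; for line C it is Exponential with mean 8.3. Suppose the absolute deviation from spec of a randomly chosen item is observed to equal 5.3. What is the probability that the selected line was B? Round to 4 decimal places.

0.3934

Likelihoods f(5.3 | ·): A: 0.178571; B: 0.133333; C: 0.0636211.
Posterior ∝ prior × likelihood. Numerator for B: 0.39·0.133333 = 0.052.
Normalizing constant: 0.36·0.178571 + 0.39·0.133333 + 0.25·0.0636211 = 0.132191.
P(B | observation) = 0.052 / 0.132191 = 0.39337.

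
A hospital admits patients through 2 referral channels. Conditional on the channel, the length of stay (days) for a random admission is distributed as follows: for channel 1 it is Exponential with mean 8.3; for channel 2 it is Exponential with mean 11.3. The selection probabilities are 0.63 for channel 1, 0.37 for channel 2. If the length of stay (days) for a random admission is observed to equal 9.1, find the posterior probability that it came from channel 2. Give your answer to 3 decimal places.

0.366

Likelihoods f(9.1 | ·): 1: 0.0402502; 2: 0.0395531.
Posterior ∝ prior × likelihood. Numerator for 2: 0.37·0.0395531 = 0.0146346.
Normalizing constant: 0.63·0.0402502 + 0.37·0.0395531 = 0.0399922.
P(2 | observation) = 0.0146346 / 0.0399922 = 0.365937.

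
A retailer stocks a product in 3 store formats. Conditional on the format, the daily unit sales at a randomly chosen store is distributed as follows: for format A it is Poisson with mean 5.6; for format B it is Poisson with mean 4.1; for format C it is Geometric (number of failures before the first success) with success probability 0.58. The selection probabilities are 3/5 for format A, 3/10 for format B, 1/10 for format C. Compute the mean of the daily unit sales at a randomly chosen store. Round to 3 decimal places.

4.662

Component means — A: 5.6; B: 4.1; C: 0.724138.
E[X] = 0.6·5.6 + 0.3·4.1 + 0.1·0.724138 = 4.66241.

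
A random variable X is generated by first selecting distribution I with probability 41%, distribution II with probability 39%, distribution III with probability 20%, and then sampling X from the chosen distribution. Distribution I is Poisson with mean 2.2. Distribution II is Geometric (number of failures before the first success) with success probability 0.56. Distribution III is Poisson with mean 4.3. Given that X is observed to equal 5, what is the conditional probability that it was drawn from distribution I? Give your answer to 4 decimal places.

0.3462

Likelihoods P(X=5 | ·): I: 0.0475866; II: 0.00923531; III: 0.166224.
Posterior ∝ prior × likelihood. Numerator for I: 0.41·0.0475866 = 0.0195105.
Normalizing constant: 0.41·0.0475866 + 0.39·0.00923531 + 0.2·0.166224 = 0.0563571.
P(I | observation) = 0.0195105 / 0.0563571 = 0.346194.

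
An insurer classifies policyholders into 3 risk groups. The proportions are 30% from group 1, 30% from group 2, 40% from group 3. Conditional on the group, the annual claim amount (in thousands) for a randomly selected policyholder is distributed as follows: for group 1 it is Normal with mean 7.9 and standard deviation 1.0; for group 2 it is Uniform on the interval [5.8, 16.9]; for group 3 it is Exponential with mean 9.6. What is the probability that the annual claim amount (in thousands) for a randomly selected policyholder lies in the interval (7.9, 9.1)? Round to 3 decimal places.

0.169

Conditional on each group, P(7.9 < X < 9.1): 1: 0.38493; 2: 0.108108; 3: 0.0516014.
By total probability, P(7.9 < X < 9.1) = 0.3·0.38493 + 0.3·0.108108 + 0.4·0.0516014 = 0.168552.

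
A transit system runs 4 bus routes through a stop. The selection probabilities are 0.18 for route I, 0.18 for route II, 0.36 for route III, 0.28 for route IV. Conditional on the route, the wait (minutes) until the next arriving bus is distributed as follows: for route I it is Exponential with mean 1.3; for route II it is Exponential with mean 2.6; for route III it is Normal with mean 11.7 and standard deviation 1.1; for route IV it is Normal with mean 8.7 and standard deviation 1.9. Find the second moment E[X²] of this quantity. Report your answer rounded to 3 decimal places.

For each component E[X²] = Var + (mean)², giving I: 3.38; II: 13.52; III: 138.1; IV: 79.3.
Overall E[X²] = 0.18·3.38 + 0.18·13.52 + 0.36·138.1 + 0.28·79.3 = 74.962.

74.962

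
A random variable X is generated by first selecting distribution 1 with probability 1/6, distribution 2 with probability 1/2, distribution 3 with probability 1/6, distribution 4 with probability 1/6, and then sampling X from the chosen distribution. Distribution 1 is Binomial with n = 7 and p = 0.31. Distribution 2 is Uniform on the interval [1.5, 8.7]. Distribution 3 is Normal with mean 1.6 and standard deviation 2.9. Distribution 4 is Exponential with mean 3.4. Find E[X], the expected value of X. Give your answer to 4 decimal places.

Component means — 1: 2.17; 2: 5.1; 3: 1.6; 4: 3.4.
E[X] = 0.166667·2.17 + 0.5·5.1 + 0.166667·1.6 + 0.166667·3.4 = 3.745.

3.7450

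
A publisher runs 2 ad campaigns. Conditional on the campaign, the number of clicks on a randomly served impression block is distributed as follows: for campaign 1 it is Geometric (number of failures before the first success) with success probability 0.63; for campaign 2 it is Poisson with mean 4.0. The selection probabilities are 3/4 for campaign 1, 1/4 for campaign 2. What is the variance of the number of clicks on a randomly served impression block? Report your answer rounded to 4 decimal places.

Per component, 1: μ=0.587302, E[X²]=1.27715; 2: μ=4, E[X²]=20.
E[X] = 0.75·0.587302 + 0.25·4 = 1.44048.
E[X²] = 0.75·1.27715 + 0.25·20 = 5.95786.
Var(X) = E[X²] − (E[X])² = 5.95786 − 2.07497 = 3.88289.

3.8829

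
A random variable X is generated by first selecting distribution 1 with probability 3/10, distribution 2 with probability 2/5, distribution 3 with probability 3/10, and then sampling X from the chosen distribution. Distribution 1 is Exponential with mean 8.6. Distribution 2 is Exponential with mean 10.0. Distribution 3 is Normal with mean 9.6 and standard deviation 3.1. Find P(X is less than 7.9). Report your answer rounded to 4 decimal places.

Conditional on each component, P(X < 7.9): 1: 0.600924; 2: 0.546155; 3: 0.291713.
By total probability, P(X < 7.9) = 0.3·0.600924 + 0.4·0.546155 + 0.3·0.291713 = 0.486253.

0.4863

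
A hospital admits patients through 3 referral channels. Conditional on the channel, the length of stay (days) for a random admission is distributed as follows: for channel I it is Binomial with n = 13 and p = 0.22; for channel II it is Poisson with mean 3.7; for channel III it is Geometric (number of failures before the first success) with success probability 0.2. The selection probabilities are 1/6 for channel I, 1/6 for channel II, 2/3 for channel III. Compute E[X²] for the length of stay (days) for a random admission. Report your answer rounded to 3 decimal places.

28.633

For each component E[X²] = Var + (mean)², giving I: 10.4104; II: 17.39; III: 36.
Overall E[X²] = 0.166667·10.4104 + 0.166667·17.39 + 0.666667·36 = 28.6334.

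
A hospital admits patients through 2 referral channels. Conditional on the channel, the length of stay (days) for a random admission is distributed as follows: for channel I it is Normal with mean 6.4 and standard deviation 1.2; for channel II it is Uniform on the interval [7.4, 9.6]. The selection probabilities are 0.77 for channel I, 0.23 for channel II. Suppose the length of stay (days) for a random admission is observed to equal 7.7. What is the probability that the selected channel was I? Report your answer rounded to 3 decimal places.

0.577

Likelihoods f(7.7 | ·): I: 0.184877; II: 0.454545.
Posterior ∝ prior × likelihood. Numerator for I: 0.77·0.184877 = 0.142355.
Normalizing constant: 0.77·0.184877 + 0.23·0.454545 = 0.246901.
P(I | observation) = 0.142355 / 0.246901 = 0.576569.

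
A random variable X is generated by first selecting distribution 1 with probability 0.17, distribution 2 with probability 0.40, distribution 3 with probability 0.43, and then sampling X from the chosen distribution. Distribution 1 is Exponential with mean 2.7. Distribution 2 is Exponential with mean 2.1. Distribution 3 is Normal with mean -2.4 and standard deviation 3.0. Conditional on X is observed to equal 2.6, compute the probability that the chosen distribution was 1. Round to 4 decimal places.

Likelihoods f(2.6 | ·): 1: 0.141393; 2: 0.138065; 3: 0.033159.
Posterior ∝ prior × likelihood. Numerator for 1: 0.17·0.141393 = 0.0240367.
Normalizing constant: 0.17·0.141393 + 0.4·0.138065 + 0.43·0.033159 = 0.093521.
P(1 | observation) = 0.0240367 / 0.093521 = 0.25702.

0.2570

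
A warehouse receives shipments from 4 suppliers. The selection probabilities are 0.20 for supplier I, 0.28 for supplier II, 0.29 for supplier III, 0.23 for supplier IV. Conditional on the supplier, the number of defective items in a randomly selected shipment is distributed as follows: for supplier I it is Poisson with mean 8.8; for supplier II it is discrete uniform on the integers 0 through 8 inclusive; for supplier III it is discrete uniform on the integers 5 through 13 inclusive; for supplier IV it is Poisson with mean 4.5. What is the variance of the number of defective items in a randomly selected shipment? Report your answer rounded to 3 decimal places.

12.135

Per component, I: μ=8.8, E[X²]=86.24; II: μ=4, E[X²]=22.6667; III: μ=9, E[X²]=87.6667; IV: μ=4.5, E[X²]=24.75.
E[X] = 0.2·8.8 + 0.28·4 + 0.29·9 + 0.23·4.5 = 6.525.
E[X²] = 0.2·86.24 + 0.28·22.6667 + 0.29·87.6667 + 0.23·24.75 = 54.7105.
Var(X) = E[X²] − (E[X])² = 54.7105 − 42.5756 = 12.1349.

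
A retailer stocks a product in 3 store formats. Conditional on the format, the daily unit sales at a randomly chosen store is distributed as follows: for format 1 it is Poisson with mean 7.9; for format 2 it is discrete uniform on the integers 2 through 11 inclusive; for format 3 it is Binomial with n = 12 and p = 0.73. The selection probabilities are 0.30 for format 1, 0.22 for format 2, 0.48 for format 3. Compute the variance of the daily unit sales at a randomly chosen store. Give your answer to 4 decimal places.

Per component, 1: μ=7.9, E[X²]=70.31; 2: μ=6.5, E[X²]=50.5; 3: μ=8.76, E[X²]=79.1028.
E[X] = 0.3·7.9 + 0.22·6.5 + 0.48·8.76 = 8.0048.
E[X²] = 0.3·70.31 + 0.22·50.5 + 0.48·79.1028 = 70.1723.
Var(X) = E[X²] − (E[X])² = 70.1723 − 64.0768 = 6.09552.

6.0955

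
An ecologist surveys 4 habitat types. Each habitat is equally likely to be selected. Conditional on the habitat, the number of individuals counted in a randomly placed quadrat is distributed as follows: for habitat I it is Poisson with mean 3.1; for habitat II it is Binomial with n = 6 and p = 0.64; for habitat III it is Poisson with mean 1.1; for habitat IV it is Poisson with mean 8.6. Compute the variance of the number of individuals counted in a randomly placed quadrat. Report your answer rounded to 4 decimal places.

Per component, I: μ=3.1, E[X²]=12.71; II: μ=3.84, E[X²]=16.128; III: μ=1.1, E[X²]=2.31; IV: μ=8.6, E[X²]=82.56.
E[X] = 0.25·3.1 + 0.25·3.84 + 0.25·1.1 + 0.25·8.6 = 4.16.
E[X²] = 0.25·12.71 + 0.25·16.128 + 0.25·2.31 + 0.25·82.56 = 28.427.
Var(X) = E[X²] − (E[X])² = 28.427 − 17.3056 = 11.1214.

11.1214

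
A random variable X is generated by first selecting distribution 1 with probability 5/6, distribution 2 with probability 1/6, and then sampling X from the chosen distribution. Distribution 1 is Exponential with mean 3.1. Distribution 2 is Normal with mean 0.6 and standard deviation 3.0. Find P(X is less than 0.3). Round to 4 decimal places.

Conditional on each component, P(X < 0.3): 1: 0.092239; 2: 0.460172.
By total probability, P(X < 0.3) = 0.833333·0.092239 + 0.166667·0.460172 = 0.153561.

0.1536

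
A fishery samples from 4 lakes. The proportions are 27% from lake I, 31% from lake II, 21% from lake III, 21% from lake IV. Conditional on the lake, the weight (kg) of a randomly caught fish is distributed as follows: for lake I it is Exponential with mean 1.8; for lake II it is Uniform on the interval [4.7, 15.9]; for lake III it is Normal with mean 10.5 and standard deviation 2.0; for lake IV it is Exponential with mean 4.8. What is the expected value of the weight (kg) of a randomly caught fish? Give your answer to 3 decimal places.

Component means — I: 1.8; II: 10.3; III: 10.5; IV: 4.8.
E[X] = 0.27·1.8 + 0.31·10.3 + 0.21·10.5 + 0.21·4.8 = 6.892.

6.892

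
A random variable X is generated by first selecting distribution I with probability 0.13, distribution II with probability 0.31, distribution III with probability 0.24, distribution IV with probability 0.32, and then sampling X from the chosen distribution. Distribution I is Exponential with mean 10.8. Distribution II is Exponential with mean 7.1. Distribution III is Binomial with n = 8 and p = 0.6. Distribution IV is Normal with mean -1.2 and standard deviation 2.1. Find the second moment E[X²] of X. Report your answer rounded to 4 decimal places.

For each component E[X²] = Var + (mean)², giving I: 233.28; II: 100.82; III: 24.96; IV: 5.85.
Overall E[X²] = 0.13·233.28 + 0.31·100.82 + 0.24·24.96 + 0.32·5.85 = 69.443.

69.4430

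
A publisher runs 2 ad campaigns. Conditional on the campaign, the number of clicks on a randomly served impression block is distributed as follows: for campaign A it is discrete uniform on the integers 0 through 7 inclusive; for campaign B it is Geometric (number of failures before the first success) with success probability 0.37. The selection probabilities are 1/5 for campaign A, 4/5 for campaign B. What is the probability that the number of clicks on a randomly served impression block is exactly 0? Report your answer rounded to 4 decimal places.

Conditional on each campaign, P(X = 0): A: 0.125; B: 0.37.
By total probability, P(X = 0) = 0.2·0.125 + 0.8·0.37 = 0.321.

0.3210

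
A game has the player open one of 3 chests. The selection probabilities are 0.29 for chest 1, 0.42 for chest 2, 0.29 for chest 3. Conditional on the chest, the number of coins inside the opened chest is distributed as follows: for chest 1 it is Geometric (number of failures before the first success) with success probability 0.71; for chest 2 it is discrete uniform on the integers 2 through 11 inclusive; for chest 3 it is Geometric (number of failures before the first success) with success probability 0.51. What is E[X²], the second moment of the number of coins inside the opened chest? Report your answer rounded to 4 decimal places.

For each component E[X²] = Var + (mean)², giving 1: 0.742115; 2: 50.5; 3: 2.807.
Overall E[X²] = 0.29·0.742115 + 0.42·50.5 + 0.29·2.807 = 22.2392.

22.2392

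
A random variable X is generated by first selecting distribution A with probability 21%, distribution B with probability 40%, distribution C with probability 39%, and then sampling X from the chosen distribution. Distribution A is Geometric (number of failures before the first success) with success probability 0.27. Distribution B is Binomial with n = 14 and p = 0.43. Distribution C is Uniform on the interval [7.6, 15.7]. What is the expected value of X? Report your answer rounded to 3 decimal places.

7.519

Component means — A: 2.7037; B: 6.02; C: 11.65.
E[X] = 0.21·2.7037 + 0.4·6.02 + 0.39·11.65 = 7.51928.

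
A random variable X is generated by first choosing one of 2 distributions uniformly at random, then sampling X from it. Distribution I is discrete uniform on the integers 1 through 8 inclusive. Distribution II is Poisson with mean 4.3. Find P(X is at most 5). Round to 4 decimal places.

Conditional on each component, P(X ≤ 5): I: 0.625; II: 0.736663.
By total probability, P(X ≤ 5) = 0.5·0.625 + 0.5·0.736663 = 0.680831.

0.6808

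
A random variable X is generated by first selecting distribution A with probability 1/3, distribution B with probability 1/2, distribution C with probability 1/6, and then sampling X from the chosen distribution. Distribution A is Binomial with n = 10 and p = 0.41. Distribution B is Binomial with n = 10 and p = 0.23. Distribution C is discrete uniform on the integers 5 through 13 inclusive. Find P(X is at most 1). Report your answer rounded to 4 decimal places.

0.1596

Conditional on each component, P(X ≤ 1): A: 0.0406295; B: 0.292116; C: 0.
By total probability, P(X ≤ 1) = 0.333333·0.0406295 + 0.5·0.292116 + 0.166667·0 = 0.159601.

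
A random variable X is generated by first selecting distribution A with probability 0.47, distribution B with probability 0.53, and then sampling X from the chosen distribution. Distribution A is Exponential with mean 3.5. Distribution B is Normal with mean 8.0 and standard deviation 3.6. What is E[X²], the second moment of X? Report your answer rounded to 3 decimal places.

52.304

For each component E[X²] = Var + (mean)², giving A: 24.5; B: 76.96.
Overall E[X²] = 0.47·24.5 + 0.53·76.96 = 52.3038.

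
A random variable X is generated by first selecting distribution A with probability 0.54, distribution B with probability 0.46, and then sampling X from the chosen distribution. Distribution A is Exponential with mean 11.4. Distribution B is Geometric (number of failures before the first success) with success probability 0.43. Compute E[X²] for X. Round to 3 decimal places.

142.583

For each component E[X²] = Var + (mean)², giving A: 259.92; B: 4.83991.
Overall E[X²] = 0.54·259.92 + 0.46·4.83991 = 142.583.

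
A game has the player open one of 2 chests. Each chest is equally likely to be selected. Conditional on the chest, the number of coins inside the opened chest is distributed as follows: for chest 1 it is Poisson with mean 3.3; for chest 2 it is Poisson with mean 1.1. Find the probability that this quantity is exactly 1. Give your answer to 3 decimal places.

0.244

Conditional on each chest, P(X = 1): 1: 0.121714; 2: 0.366158.
By total probability, P(X = 1) = 0.5·0.121714 + 0.5·0.366158 = 0.243936.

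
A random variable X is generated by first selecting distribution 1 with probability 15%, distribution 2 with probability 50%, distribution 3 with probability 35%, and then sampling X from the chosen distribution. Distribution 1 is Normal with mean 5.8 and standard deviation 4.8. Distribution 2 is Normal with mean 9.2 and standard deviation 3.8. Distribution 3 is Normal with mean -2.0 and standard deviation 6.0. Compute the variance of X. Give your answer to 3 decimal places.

Per component, 1: μ=5.8, E[X²]=56.68; 2: μ=9.2, E[X²]=99.08; 3: μ=-2, E[X²]=40.
E[X] = 0.15·5.8 + 0.5·9.2 + 0.35·-2 = 4.77.
E[X²] = 0.15·56.68 + 0.5·99.08 + 0.35·40 = 72.042.
Var(X) = E[X²] − (E[X])² = 72.042 − 22.7529 = 49.2891.

49.289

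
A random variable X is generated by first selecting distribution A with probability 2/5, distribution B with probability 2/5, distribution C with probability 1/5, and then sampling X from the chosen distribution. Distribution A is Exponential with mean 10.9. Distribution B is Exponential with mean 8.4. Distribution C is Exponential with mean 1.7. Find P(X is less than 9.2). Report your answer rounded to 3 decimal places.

0.693

Conditional on each component, P(X < 9.2): A: 0.570029; B: 0.66554; C: 0.995536.
By total probability, P(X < 9.2) = 0.4·0.570029 + 0.4·0.66554 + 0.2·0.995536 = 0.693335.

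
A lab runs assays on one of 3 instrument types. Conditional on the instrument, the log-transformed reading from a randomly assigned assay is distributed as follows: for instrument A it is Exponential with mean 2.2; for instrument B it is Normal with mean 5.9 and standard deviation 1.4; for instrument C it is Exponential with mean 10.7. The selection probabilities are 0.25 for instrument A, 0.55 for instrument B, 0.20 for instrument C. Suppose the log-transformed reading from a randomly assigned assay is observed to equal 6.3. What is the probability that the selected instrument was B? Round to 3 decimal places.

Likelihoods f(6.3 | ·): A: 0.0259368; B: 0.273562; C: 0.0518693.
Posterior ∝ prior × likelihood. Numerator for B: 0.55·0.273562 = 0.150459.
Normalizing constant: 0.25·0.0259368 + 0.55·0.273562 + 0.2·0.0518693 = 0.167317.
P(B | observation) = 0.150459 / 0.167317 = 0.899245.

0.899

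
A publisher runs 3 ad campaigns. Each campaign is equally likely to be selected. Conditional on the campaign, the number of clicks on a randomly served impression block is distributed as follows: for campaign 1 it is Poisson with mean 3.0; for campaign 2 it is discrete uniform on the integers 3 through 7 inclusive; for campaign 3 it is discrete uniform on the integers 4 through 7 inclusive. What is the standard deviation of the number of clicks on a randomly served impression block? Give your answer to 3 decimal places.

1.803

Per component, 1: μ=3, E[X²]=12; 2: μ=5, E[X²]=27; 3: μ=5.5, E[X²]=31.5.
E[X] = 0.333333·3 + 0.333333·5 + 0.333333·5.5 = 4.5.
E[X²] = 0.333333·12 + 0.333333·27 + 0.333333·31.5 = 23.5.
Var(X) = E[X²] − (E[X])² = 23.5 − 20.25 = 3.25.
SD(X) = √3.25 = 1.80278.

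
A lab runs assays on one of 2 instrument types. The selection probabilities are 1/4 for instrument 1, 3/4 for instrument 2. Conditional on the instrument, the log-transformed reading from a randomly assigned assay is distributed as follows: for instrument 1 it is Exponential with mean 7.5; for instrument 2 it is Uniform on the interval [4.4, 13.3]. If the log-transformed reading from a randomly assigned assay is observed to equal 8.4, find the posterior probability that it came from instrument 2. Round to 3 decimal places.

Likelihoods f(8.4 | ·): 1: 0.043504; 2: 0.11236.
Posterior ∝ prior × likelihood. Numerator for 2: 0.75·0.11236 = 0.0842697.
Normalizing constant: 0.25·0.043504 + 0.75·0.11236 = 0.0951457.
P(2 | observation) = 0.0842697 / 0.0951457 = 0.885691.

0.886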